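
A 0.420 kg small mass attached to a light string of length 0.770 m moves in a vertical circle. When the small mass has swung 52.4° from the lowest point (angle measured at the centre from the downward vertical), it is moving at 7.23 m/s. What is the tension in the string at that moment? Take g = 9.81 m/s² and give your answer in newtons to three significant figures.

Take the radial direction toward the centre of the circle as positive. The component of the weight along the string toward the centre is −mg cos φ (φ measured from the bottom), so Newton's second law along the string gives T − mg cos φ = m v²/r.
cos 52.4° = 0.6101, so T = m(v²/r + g cos φ) = 0.420 × ((7.23)²/0.770 + 9.81 × 0.6101) = 0.420 × (67.89 + (5.986)) = 0.420 × 73.87 = 31.03 N.

31.0 N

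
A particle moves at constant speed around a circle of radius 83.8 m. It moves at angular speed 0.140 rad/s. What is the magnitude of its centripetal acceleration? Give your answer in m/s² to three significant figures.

v = ωr = 0.140 × 83.8 = 11.73 m/s.
a_c = v²/r = (11.73)²/83.8 = 137.6/83.8 = 1.642 m/s².

1.64 m/s²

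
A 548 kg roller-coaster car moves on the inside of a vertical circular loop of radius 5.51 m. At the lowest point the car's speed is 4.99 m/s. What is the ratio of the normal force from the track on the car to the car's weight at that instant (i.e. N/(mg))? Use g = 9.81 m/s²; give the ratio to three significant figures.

1.46

At the bottom, N − mg = mv²/r, so N = m(v²/r + g) and N/(mg) = v²/(rg) + 1 = (4.99)²/(5.51 × 9.81) + 1 = 0.4607 + 1 = 1.461.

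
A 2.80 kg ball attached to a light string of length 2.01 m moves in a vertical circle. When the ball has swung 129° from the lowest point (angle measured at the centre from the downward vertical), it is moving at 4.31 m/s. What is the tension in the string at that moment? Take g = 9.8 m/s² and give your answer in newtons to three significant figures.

Take the radial direction toward the centre of the circle as positive. The component of the weight along the string toward the centre is −mg cos φ (φ measured from the bottom), so Newton's second law along the string gives T − mg cos φ = m v²/r.
cos 129° = -0.6293, so T = m(v²/r + g cos φ) = 2.80 × ((4.31)²/2.01 + 9.8 × -0.6293) = 2.80 × (9.242 + (-6.167)) = 2.80 × 3.075 = 8.609 N.

8.61 N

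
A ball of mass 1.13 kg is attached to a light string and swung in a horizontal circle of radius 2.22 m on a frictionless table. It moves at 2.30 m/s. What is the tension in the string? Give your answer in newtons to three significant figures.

The tension is the only horizontal force, so it supplies the full centripetal force: T = m v²/r = 1.13 × (2.300)²/2.22 = 1.13 × 5.290/2.22 = 2.693 N.

2.69 N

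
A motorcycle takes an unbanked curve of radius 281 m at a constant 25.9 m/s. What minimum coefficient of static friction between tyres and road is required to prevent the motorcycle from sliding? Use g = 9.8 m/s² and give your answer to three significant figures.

0.244

Friction provides the centripetal force: μ_s m g = m v²/r, so μ_s = v²/(g r) = (25.90)²/(9.8 × 281) = 670.8/2754 = 0.2436.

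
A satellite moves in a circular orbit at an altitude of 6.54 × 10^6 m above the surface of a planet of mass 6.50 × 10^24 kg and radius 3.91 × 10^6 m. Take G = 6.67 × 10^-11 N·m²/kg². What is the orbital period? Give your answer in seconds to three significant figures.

10200 s

r = R + h = 3.91 × 10^6 + 6.54 × 10^6 = 1.045 × 10^7 m. Gravity provides the centripetal force: G M m / r² = m v² / r ⇒ v = √(GM/r) = 6441 m/s.
T = 2πr/v = 2π × 1.045 × 10^7 / 6441 = 10190 s.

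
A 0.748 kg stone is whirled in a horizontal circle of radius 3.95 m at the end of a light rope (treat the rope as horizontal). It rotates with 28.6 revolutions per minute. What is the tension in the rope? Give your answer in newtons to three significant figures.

ω = 28.6 rev/min × 2π/60 = 2.995 rad/s, so v = ωr = 2.995 × 3.95 = 11.83 m/s.
The tension is the only horizontal force, so it supplies the full centripetal force: T = m v²/r = 0.748 × (11.83)²/3.95 = 0.748 × 140.0/3.95 = 26.50 N.

26.5 N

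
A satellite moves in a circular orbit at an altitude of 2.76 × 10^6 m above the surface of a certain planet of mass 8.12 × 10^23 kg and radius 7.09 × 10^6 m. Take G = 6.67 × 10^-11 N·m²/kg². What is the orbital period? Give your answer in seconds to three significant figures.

26400 s

r = R + h = 7.09 × 10^6 + 2.76 × 10^6 = 9.850 × 10^6 m. Gravity provides the centripetal force: G M m / r² = m v² / r ⇒ v = √(GM/r) = 2345 m/s.
T = 2πr/v = 2π × 9.850 × 10^6 / 2345 = 26390 s.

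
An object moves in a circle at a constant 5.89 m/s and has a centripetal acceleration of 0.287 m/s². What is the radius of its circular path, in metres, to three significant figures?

a_c = v²/r ⇒ r = v²/a_c = (5.89)²/0.287 = 34.69/0.287 = 120.9 m.

121 m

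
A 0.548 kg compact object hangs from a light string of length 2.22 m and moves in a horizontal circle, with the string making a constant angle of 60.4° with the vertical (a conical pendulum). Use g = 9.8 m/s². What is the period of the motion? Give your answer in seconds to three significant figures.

r = L sinθ = 1.930 m. From T sinθ = mω²r and T cosθ = mg: tanθ = ω²r/g, so ω² = g tanθ / r = g/(L cosθ).
ω = √(g/(L cosθ)) = √(9.8/(2.22 × 0.4939)) = √8.937 = 2.990 rad/s.
Period = 2π/ω = 2.102 s.

2.10 s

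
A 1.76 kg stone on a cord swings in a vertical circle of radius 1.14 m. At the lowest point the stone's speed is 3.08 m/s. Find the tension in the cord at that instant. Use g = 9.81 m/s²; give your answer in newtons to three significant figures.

At the lowest point, T points up (toward the centre) and the weight mg points down (away from the centre), so the net inward force is T − mg = mv²/r.
T = m(v²/r + g) = 1.76 × ((3.08)²/1.14 + 9.81) = 1.76 × (8.321 + 9.81) = 1.76 × 18.13 = 31.91 N.

31.9 N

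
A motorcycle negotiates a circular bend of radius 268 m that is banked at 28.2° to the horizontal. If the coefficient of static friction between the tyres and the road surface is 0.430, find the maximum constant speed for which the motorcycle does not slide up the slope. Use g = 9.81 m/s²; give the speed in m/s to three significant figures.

At the maximum speed, friction acts down the slope at its limiting value f = μN. Radially (horizontal, toward centre): N sinθ + μN cosθ = mv²/r. Vertically: N cosθ − μN sinθ = mg.
Dividing: v² = r g (sinθ + μcosθ)/(cosθ − μsinθ).
sinθ + μcosθ = 0.4726 + 0.430×0.8813 = 0.8515; cosθ − μsinθ = 0.8813 − 0.430×0.4726 = 0.6781.
v² = 268 × 9.81 × 0.8515/0.6781 = 3301 m²/s², so v = 57.46 m/s.

57.5 m/s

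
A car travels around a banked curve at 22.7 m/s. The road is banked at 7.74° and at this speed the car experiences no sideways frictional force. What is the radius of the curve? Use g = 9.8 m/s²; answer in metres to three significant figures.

Frictionless banking: tanθ = v²/(rg), so r = v²/(g tanθ).
r = (22.7)²/(9.8 × tan 7.74°) = 515.3/(9.8 × 0.1359) = 515.3/1.332 = 386.9 m.

387 m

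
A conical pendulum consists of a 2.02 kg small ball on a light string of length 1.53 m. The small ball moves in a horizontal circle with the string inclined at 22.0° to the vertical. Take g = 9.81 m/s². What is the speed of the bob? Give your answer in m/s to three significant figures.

1.51 m/s

The radius of the circle is r = L sinθ = 1.53 × sin 22.0° = 0.5731 m.
Horizontally T sinθ = mv²/r and vertically T cosθ = mg, so tanθ = v²/(rg).
v = √(r g tanθ) = √(0.5731 × 9.81 × 0.4040) = √2.272 = 1.507 m/s.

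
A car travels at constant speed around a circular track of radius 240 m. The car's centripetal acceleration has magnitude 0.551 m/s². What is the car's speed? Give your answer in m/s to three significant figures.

11.5 m/s

a_c = v²/r ⇒ v = √(a_c · r) = √(0.551 × 240) = √132.2 = 11.50 m/s.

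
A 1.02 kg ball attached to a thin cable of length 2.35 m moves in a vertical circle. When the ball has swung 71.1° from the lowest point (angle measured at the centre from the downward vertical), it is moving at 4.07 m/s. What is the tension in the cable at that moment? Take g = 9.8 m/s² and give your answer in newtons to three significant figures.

Take the radial direction toward the centre of the circle as positive. The component of the weight along the string toward the centre is −mg cos φ (φ measured from the bottom), so Newton's second law along the string gives T − mg cos φ = m v²/r.
cos 71.1° = 0.3239, so T = m(v²/r + g cos φ) = 1.02 × ((4.07)²/2.35 + 9.8 × 0.3239) = 1.02 × (7.049 + (3.174)) = 1.02 × 10.22 = 10.43 N.

10.4 N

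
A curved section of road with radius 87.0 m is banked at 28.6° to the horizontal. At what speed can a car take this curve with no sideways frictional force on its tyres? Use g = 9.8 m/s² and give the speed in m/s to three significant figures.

21.6 m/s

On a frictionless banked curve, N sinθ = mv²/r and N cosθ = mg, so tanθ = v²/(rg).
v = √(r g tanθ) = √(87.0 × 9.8 × tan 28.6°) = √(87.0 × 9.8 × 0.5452) = √464.9 = 21.56 m/s.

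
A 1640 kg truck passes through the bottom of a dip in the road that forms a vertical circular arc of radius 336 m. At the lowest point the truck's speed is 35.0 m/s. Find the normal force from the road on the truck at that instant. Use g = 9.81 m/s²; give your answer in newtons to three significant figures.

At the lowest point, N points up (toward the centre) and the weight mg points down (away from the centre), so the net inward force is N − mg = mv²/r.
N = m(v²/r + g) = 1640 × ((35.0)²/336 + 9.81) = 1640 × (3.646 + 9.81) = 1640 × 13.46 = 22070 N.

22100 N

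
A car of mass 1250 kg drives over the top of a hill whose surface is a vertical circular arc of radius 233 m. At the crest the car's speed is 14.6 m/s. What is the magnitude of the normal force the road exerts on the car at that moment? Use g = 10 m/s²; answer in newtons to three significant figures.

11400 N

At the crest the centripetal acceleration points downward (toward the centre of the arc), so mg − N = mv²/r.
N = m(g − v²/r) = 1250 × (10.0 − (14.6)²/233) = 1250 × (10.0 − 0.9148) = 1250 × 9.085 = 11360 N.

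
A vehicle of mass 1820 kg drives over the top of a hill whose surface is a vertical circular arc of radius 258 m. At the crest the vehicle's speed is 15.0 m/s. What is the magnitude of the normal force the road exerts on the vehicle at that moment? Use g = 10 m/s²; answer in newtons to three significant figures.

16600 N

At the crest the centripetal acceleration points downward (toward the centre of the arc), so mg − N = mv²/r.
N = m(g − v²/r) = 1820 × (10.0 − (15.0)²/258) = 1820 × (10.0 − 0.8721) = 1820 × 9.128 = 16610 N.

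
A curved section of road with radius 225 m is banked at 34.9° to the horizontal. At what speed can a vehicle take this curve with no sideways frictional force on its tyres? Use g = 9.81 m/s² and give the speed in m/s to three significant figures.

39.2 m/s

On a frictionless banked curve, N sinθ = mv²/r and N cosθ = mg, so tanθ = v²/(rg).
v = √(r g tanθ) = √(225 × 9.81 × tan 34.9°) = √(225 × 9.81 × 0.6976) = √1540 = 39.24 m/s.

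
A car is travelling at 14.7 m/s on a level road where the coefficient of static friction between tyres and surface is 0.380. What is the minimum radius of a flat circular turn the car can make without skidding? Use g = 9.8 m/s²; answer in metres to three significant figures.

58.0 m

At the limit, μ_s m g = m v²/r, so r_min = v²/(μ_s g) = (14.7)²/(0.380 × 9.8) = 216.1/3.724 = 58.03 m.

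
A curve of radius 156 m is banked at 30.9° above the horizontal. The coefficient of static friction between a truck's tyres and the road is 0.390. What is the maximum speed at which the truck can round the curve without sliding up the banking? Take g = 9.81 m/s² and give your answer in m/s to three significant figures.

At the maximum speed, friction acts down the slope at its limiting value f = μN. Radially (horizontal, toward centre): N sinθ + μN cosθ = mv²/r. Vertically: N cosθ − μN sinθ = mg.
Dividing: v² = r g (sinθ + μcosθ)/(cosθ − μsinθ).
sinθ + μcosθ = 0.5135 + 0.390×0.8581 = 0.8482; cosθ − μsinθ = 0.8581 − 0.390×0.5135 = 0.6578.
v² = 156 × 9.81 × 0.8482/0.6578 = 1973 m²/s², so v = 44.42 m/s.

44.4 m/s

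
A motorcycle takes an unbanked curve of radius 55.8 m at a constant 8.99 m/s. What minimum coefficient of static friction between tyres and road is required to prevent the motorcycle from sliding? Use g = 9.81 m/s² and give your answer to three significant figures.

Friction provides the centripetal force: μ_s m g = m v²/r, so μ_s = v²/(g r) = (8.990)²/(9.81 × 55.8) = 80.82/547.4 = 0.1476.

0.148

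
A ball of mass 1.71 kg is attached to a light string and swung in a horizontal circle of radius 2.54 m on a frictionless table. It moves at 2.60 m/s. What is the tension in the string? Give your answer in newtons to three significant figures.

The tension is the only horizontal force, so it supplies the full centripetal force: T = m v²/r = 1.71 × (2.600)²/2.54 = 1.71 × 6.760/2.54 = 4.551 N.

4.55 N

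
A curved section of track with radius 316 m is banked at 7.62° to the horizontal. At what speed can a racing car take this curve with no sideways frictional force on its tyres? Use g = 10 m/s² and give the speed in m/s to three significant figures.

On a frictionless banked curve, N sinθ = mv²/r and N cosθ = mg, so tanθ = v²/(rg).
v = √(r g tanθ) = √(316 × 10.0 × tan 7.62°) = √(316 × 10.0 × 0.1338) = √422.8 = 20.56 m/s.

20.6 m/s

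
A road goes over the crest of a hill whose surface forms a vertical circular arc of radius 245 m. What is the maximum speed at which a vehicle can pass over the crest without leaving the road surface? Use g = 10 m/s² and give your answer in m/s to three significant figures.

At the crest the centre of the circle is below the vehicle, so the net downward (centripetal) force is mg − N = mv²/r.
The vehicle leaves the road when N → 0, giving v_max = √(g r) = √(10.0 × 245) = 49.50 m/s.

49.5 m/s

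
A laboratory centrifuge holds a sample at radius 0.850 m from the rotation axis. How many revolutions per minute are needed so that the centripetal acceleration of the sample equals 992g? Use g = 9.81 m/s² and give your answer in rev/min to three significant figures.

Require ω²r = 992g, so ω = √(992 × 9.81/0.850) = 107.0 rad/s.
In rev/min: ω × 60/(2π) = 107.0 × 60/(2π) = 1022 rev/min.

1020 rev/min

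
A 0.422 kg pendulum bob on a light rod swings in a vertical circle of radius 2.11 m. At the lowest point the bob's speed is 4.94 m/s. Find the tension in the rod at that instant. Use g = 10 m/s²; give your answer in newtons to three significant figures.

At the lowest point, T points up (toward the centre) and the weight mg points down (away from the centre), so the net inward force is T − mg = mv²/r.
T = m(v²/r + g) = 0.422 × ((4.94)²/2.11 + 10.0) = 0.422 × (11.57 + 10.0) = 0.422 × 21.57 = 9.101 N.

9.10 N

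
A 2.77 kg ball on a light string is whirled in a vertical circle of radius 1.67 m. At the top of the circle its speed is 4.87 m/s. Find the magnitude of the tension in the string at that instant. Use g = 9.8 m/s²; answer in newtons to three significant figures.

12.2 N

At the top, both T and the weight mg point inward (toward the centre), so T + mg = mv²/r.
T = m(v²/r − g) = 2.77 × ((4.87)²/1.67 − 9.8) = 2.77 × (14.20 − 9.8) = 2.77 × 4.402 = 12.19 N.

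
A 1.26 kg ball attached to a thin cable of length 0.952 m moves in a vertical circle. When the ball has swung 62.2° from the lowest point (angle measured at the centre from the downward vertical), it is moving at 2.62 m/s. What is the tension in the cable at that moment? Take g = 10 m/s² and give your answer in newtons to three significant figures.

15.0 N

Take the radial direction toward the centre of the circle as positive. The component of the weight along the string toward the centre is −mg cos φ (φ measured from the bottom), so Newton's second law along the string gives T − mg cos φ = m v²/r.
cos 62.2° = 0.4664, so T = m(v²/r + g cos φ) = 1.26 × ((2.62)²/0.952 + 10.0 × 0.4664) = 1.26 × (7.211 + (4.664)) = 1.26 × 11.87 = 14.96 N.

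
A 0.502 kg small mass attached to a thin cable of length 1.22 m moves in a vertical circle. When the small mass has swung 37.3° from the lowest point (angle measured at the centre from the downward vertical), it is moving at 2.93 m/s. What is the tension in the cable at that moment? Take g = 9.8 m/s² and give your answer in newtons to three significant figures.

Take the radial direction toward the centre of the circle as positive. The component of the weight along the string toward the centre is −mg cos φ (φ measured from the bottom), so Newton's second law along the string gives T − mg cos φ = m v²/r.
cos 37.3° = 0.7955, so T = m(v²/r + g cos φ) = 0.502 × ((2.93)²/1.22 + 9.8 × 0.7955) = 0.502 × (7.037 + (7.796)) = 0.502 × 14.83 = 7.446 N.

7.45 N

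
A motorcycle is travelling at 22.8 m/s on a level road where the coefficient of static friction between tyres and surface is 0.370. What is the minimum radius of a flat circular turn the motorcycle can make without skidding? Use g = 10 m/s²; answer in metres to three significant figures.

At the limit, μ_s m g = m v²/r, so r_min = v²/(μ_s g) = (22.8)²/(0.370 × 10.0) = 519.8/3.700 = 140.5 m.

140 m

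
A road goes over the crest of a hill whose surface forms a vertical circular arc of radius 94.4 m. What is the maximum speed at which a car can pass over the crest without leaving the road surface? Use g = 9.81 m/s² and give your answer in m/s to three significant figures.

At the crest the centre of the circle is below the car, so the net downward (centripetal) force is mg − N = mv²/r.
The car leaves the road when N → 0, giving v_max = √(g r) = √(9.81 × 94.4) = 30.43 m/s.

30.4 m/s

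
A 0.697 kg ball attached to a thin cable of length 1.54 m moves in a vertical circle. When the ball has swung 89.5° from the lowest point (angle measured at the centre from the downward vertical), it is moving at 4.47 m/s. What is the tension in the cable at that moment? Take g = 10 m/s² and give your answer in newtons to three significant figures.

Take the radial direction toward the centre of the circle as positive. The component of the weight along the string toward the centre is −mg cos φ (φ measured from the bottom), so Newton's second law along the string gives T − mg cos φ = m v²/r.
cos 89.5° = 0.008727, so T = m(v²/r + g cos φ) = 0.697 × ((4.47)²/1.54 + 10.0 × 0.008727) = 0.697 × (12.97 + (0.08727)) = 0.697 × 13.06 = 9.104 N.

9.10 N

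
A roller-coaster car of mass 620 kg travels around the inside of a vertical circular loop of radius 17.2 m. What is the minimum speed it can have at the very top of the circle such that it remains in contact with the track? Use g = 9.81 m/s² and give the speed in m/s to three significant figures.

At the highest point the centre is directly below, so both the weight and N act inward: N + mg = mv²/r.
At minimum speed N → 0, so mg = mv_min²/r ⇒ v_min = √(g r) = √(9.81 × 17.2) = 12.99 m/s.

13.0 m/s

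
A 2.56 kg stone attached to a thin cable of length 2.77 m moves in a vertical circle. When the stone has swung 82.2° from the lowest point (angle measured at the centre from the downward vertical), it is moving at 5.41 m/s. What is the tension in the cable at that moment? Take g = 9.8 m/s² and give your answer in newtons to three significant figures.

30.5 N

Take the radial direction toward the centre of the circle as positive. The component of the weight along the string toward the centre is −mg cos φ (φ measured from the bottom), so Newton's second law along the string gives T − mg cos φ = m v²/r.
cos 82.2° = 0.1357, so T = m(v²/r + g cos φ) = 2.56 × ((5.41)²/2.77 + 9.8 × 0.1357) = 2.56 × (10.57 + (1.330)) = 2.56 × 11.90 = 30.45 N.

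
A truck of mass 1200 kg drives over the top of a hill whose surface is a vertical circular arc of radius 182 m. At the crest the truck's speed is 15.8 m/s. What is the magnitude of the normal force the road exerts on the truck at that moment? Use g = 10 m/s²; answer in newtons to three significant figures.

At the crest the centripetal acceleration points downward (toward the centre of the arc), so mg − N = mv²/r.
N = m(g − v²/r) = 1200 × (10.0 − (15.8)²/182) = 1200 × (10.0 − 1.372) = 1200 × 8.628 = 10350 N.

10400 N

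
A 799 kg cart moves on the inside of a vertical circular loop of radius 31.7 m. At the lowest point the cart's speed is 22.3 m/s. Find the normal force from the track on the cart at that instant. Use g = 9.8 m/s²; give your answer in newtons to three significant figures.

20400 N

At the lowest point, N points up (toward the centre) and the weight mg points down (away from the centre), so the net inward force is N − mg = mv²/r.
N = m(v²/r + g) = 799 × ((22.3)²/31.7 + 9.8) = 799 × (15.69 + 9.8) = 799 × 25.49 = 20360 N.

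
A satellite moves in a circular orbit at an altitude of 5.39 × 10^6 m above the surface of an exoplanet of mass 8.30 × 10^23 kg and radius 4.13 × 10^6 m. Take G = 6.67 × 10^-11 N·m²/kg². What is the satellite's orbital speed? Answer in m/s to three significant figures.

2410 m/s

Orbital radius r = R + h = 4.13 × 10^6 + 5.39 × 10^6 = 9.520 × 10^6 m.
Gravity supplies the centripetal force: G M m / r² = m v² / r, so v = √(GM/r).
v = √(6.67 × 10^-11 × 8.30 × 10^23 / 9.520 × 10^6) = √(5.815 × 10^6) = 2411 m/s.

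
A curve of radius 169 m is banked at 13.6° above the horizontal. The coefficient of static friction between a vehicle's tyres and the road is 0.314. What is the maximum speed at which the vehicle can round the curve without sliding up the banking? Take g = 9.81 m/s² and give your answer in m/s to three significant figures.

At the maximum speed, friction acts down the slope at its limiting value f = μN. Radially (horizontal, toward centre): N sinθ + μN cosθ = mv²/r. Vertically: N cosθ − μN sinθ = mg.
Dividing: v² = r g (sinθ + μcosθ)/(cosθ − μsinθ).
sinθ + μcosθ = 0.2351 + 0.314×0.9720 = 0.5403; cosθ − μsinθ = 0.9720 − 0.314×0.2351 = 0.8981.
v² = 169 × 9.81 × 0.5403/0.8981 = 997.4 m²/s², so v = 31.58 m/s.

31.6 m/s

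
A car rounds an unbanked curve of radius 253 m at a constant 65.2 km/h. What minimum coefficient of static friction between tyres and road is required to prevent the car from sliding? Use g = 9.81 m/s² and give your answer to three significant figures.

0.132

v = 65.2/3.6 = 18.11 m/s.
Friction provides the centripetal force: μ_s m g = m v²/r, so μ_s = v²/(g r) = (18.11)²/(9.81 × 253) = 328.0/2482 = 0.1322.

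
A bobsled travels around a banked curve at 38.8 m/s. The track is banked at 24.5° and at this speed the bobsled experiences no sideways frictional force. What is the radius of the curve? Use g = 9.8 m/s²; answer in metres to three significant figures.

Frictionless banking: tanθ = v²/(rg), so r = v²/(g tanθ).
r = (38.8)²/(9.8 × tan 24.5°) = 1505/(9.8 × 0.4557) = 1505/4.466 = 337.1 m.

337 m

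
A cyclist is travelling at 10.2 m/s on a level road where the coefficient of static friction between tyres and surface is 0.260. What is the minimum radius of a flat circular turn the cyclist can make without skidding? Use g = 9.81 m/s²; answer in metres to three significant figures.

40.8 m

At the limit, μ_s m g = m v²/r, so r_min = v²/(μ_s g) = (10.2)²/(0.260 × 9.81) = 104.0/2.551 = 40.79 m.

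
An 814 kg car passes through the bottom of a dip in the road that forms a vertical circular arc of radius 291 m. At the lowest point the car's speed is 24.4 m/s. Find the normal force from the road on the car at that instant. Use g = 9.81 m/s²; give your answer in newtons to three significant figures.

At the lowest point, N points up (toward the centre) and the weight mg points down (away from the centre), so the net inward force is N − mg = mv²/r.
N = m(v²/r + g) = 814 × ((24.4)²/291 + 9.81) = 814 × (2.046 + 9.81) = 814 × 11.86 = 9651 N.

9650 N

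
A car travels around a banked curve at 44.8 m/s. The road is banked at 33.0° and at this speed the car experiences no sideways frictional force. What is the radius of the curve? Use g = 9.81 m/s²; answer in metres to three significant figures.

Frictionless banking: tanθ = v²/(rg), so r = v²/(g tanθ).
r = (44.8)²/(9.81 × tan 33.0°) = 2007/(9.81 × 0.6494) = 2007/6.371 = 315.0 m.

315 m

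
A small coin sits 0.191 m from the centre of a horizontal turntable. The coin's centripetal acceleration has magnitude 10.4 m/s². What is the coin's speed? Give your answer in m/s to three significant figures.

a_c = v²/r ⇒ v = √(a_c · r) = √(10.4 × 0.191) = √1.986 = 1.409 m/s.

1.41 m/s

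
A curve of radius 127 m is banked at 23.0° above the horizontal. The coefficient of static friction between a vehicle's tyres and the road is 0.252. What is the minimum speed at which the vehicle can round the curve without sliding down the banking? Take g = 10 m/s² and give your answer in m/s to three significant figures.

14.1 m/s

At the minimum speed, friction acts up the slope at its limiting value f = μN. Radially (horizontal, toward centre): N sinθ − μN cosθ = mv²/r. Vertically: N cosθ + μN sinθ = mg.
Dividing: v² = r g (sinθ − μcosθ)/(cosθ + μsinθ).
sinθ − μcosθ = 0.3907 − 0.252×0.9205 = 0.1588; cosθ + μsinθ = 0.9205 + 0.252×0.3907 = 1.019.
v² = 127 × 10.0 × 0.1588/1.019 = 197.9 m²/s², so v = 14.07 m/s.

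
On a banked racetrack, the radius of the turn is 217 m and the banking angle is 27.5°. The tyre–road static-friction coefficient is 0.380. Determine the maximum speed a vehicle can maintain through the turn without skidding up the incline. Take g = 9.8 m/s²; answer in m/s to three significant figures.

At the maximum speed, friction acts down the slope at its limiting value f = μN. Radially (horizontal, toward centre): N sinθ + μN cosθ = mv²/r. Vertically: N cosθ − μN sinθ = mg.
Dividing: v² = r g (sinθ + μcosθ)/(cosθ − μsinθ).
sinθ + μcosθ = 0.4617 + 0.380×0.8870 = 0.7988; cosθ − μsinθ = 0.8870 − 0.380×0.4617 = 0.7115.
v² = 217 × 9.8 × 0.7988/0.7115 = 2387 m²/s², so v = 48.86 m/s.

48.9 m/s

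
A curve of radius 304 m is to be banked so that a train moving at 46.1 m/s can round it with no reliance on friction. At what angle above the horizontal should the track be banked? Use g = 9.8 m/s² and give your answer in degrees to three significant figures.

35.5°

For a frictionless banked turn: horizontally N sinθ = mv²/r and vertically N cosθ = mg.
Dividing: tanθ = v²/(r g) = (46.1)²/(304 × 9.8) = 2125/2979 = 0.7133.
θ = arctan(0.7133) = 35.50°.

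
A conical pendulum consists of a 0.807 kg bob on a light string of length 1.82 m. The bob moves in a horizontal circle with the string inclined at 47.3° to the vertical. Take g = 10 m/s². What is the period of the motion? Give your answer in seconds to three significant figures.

r = L sinθ = 1.338 m. From T sinθ = mω²r and T cosθ = mg: tanθ = ω²r/g, so ω² = g tanθ / r = g/(L cosθ).
ω = √(g/(L cosθ)) = √(10.0/(1.82 × 0.6782)) = √8.102 = 2.846 rad/s.
Period = 2π/ω = 2.207 s.

2.21 s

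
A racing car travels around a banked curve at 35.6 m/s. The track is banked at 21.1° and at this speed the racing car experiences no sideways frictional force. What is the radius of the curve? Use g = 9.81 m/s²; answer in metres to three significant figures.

335 m

Frictionless banking: tanθ = v²/(rg), so r = v²/(g tanθ).
r = (35.6)²/(9.81 × tan 21.1°) = 1267/(9.81 × 0.3859) = 1267/3.785 = 334.8 m.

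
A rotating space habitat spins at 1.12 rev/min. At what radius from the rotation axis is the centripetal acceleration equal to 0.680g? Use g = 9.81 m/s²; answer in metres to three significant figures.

485 m

ω = 1.12 rev/min × 2π/60 = 0.1173 rad/s.
a_c = ω²r = 0.680g ⇒ r = 0.680 × 9.81 / (0.1173)² = 6.671/0.01376 = 484.9 m.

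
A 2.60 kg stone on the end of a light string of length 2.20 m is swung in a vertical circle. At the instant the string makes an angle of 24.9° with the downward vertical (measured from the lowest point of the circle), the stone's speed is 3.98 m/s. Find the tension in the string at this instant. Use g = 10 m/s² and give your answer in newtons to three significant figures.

42.3 N

Take the radial direction toward the centre of the circle as positive. The component of the weight along the string toward the centre is −mg cos φ (φ measured from the bottom), so Newton's second law along the string gives T − mg cos φ = m v²/r.
cos 24.9° = 0.9070, so T = m(v²/r + g cos φ) = 2.60 × ((3.98)²/2.20 + 10.0 × 0.9070) = 2.60 × (7.200 + (9.070)) = 2.60 × 16.27 = 42.30 N.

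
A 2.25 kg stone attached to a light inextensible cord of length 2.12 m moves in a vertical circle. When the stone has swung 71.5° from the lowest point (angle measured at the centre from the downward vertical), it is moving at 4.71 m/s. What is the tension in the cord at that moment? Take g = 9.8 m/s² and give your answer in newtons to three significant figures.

Take the radial direction toward the centre of the circle as positive. The component of the weight along the string toward the centre is −mg cos φ (φ measured from the bottom), so Newton's second law along the string gives T − mg cos φ = m v²/r.
cos 71.5° = 0.3173, so T = m(v²/r + g cos φ) = 2.25 × ((4.71)²/2.12 + 9.8 × 0.3173) = 2.25 × (10.46 + (3.110)) = 2.25 × 13.57 = 30.54 N.

30.5 N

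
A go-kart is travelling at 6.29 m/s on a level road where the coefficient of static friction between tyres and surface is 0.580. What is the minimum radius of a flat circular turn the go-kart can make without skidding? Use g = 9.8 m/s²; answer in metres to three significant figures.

At the limit, μ_s m g = m v²/r, so r_min = v²/(μ_s g) = (6.29)²/(0.580 × 9.8) = 39.56/5.684 = 6.961 m.

6.96 m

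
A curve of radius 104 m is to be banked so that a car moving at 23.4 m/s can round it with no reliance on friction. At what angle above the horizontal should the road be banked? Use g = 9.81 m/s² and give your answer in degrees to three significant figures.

For a frictionless banked turn: horizontally N sinθ = mv²/r and vertically N cosθ = mg.
Dividing: tanθ = v²/(r g) = (23.4)²/(104 × 9.81) = 547.6/1020 = 0.5367.
θ = arctan(0.5367) = 28.22°.

28.2°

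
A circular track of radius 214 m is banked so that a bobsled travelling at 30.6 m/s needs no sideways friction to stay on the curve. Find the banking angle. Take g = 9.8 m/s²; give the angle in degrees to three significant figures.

24.1°

With no friction, the horizontal component of the normal force provides the centripetal force: N sinθ = mv²/r, while N cosθ = mg vertically.
Dividing: tanθ = v²/(r g) = (30.6)²/(214 × 9.8) = 936.4/2097 = 0.4465.
θ = arctan(0.4465) = 24.06°.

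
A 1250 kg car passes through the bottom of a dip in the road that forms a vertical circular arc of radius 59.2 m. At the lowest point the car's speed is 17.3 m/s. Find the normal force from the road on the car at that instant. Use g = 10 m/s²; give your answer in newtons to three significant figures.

18800 N

At the lowest point, N points up (toward the centre) and the weight mg points down (away from the centre), so the net inward force is N − mg = mv²/r.
N = m(v²/r + g) = 1250 × ((17.3)²/59.2 + 10.0) = 1250 × (5.056 + 10.0) = 1250 × 15.06 = 18820 N.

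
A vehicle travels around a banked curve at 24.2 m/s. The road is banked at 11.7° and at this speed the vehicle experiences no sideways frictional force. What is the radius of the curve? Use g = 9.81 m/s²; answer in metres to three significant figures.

Frictionless banking: tanθ = v²/(rg), so r = v²/(g tanθ).
r = (24.2)²/(9.81 × tan 11.7°) = 585.6/(9.81 × 0.2071) = 585.6/2.032 = 288.3 m.

288 m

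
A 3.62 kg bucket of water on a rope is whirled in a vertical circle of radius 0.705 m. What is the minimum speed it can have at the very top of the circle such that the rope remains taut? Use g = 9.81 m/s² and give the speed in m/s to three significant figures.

At the top, both weight mg and T point toward the centre: T + mg = mv²/r.
At minimum speed T → 0, so mg = mv_min²/r ⇒ v_min = √(g r) = √(9.81 × 0.705) = 2.630 m/s.

2.63 m/s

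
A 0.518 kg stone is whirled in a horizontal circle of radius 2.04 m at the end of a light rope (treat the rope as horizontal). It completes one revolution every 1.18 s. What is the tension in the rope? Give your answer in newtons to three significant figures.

30.0 N

v = 2πr/T = 2π × 2.04/1.18 = 10.86 m/s.
The tension is the only horizontal force, so it supplies the full centripetal force: T = m v²/r = 0.518 × (10.86)²/2.04 = 0.518 × 118.0/2.04 = 29.96 N.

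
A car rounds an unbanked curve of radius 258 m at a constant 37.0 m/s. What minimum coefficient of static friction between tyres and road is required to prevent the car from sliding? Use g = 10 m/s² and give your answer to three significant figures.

0.531

Friction provides the centripetal force: μ_s m g = m v²/r, so μ_s = v²/(g r) = (37.00)²/(10.0 × 258) = 1369/2580 = 0.5306.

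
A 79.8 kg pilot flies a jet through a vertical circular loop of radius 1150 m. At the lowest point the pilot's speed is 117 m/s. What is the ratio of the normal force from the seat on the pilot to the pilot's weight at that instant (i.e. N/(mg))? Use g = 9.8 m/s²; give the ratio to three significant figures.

At the bottom, N − mg = mv²/r, so N = m(v²/r + g) and N/(mg) = v²/(rg) + 1 = (117)²/(1150 × 9.8) + 1 = 1.215 + 1 = 2.215.

2.21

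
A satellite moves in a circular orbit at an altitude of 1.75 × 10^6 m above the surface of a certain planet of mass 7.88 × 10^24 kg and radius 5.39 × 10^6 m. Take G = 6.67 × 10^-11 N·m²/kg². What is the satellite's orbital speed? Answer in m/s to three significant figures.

8580 m/s

Orbital radius r = R + h = 5.39 × 10^6 + 1.75 × 10^6 = 7.140 × 10^6 m.
Gravity supplies the centripetal force: G M m / r² = m v² / r, so v = √(GM/r).
v = √(6.67 × 10^-11 × 7.88 × 10^24 / 7.140 × 10^6) = √(7.361 × 10^7) = 8580 m/s.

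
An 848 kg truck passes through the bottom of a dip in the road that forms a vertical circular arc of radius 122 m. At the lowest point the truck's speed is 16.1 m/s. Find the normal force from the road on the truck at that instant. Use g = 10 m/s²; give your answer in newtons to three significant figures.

At the lowest point, N points up (toward the centre) and the weight mg points down (away from the centre), so the net inward force is N − mg = mv²/r.
N = m(v²/r + g) = 848 × ((16.1)²/122 + 10.0) = 848 × (2.125 + 10.0) = 848 × 12.12 = 10280 N.

10300 N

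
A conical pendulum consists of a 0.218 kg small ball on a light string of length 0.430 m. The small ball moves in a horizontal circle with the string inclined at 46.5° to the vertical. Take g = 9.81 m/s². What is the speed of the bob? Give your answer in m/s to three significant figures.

1.80 m/s

The radius of the circle is r = L sinθ = 0.430 × sin 46.5° = 0.3119 m.
Horizontally T sinθ = mv²/r and vertically T cosθ = mg, so tanθ = v²/(rg).
v = √(r g tanθ) = √(0.3119 × 9.81 × 1.054) = √3.224 = 1.796 m/s.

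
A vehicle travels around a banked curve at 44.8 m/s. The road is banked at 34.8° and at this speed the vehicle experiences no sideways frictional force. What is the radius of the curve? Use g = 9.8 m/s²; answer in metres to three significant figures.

Frictionless banking: tanθ = v²/(rg), so r = v²/(g tanθ).
r = (44.8)²/(9.8 × tan 34.8°) = 2007/(9.8 × 0.6950) = 2007/6.811 = 294.7 m.

295 m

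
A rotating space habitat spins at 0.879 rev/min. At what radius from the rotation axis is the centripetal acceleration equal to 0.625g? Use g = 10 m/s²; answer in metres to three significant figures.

ω = 0.879 rev/min × 2π/60 = 0.09205 rad/s.
a_c = ω²r = 0.625g ⇒ r = 0.625 × 10.0 / (0.09205)² = 6.250/0.008473 = 737.6 m.

738 m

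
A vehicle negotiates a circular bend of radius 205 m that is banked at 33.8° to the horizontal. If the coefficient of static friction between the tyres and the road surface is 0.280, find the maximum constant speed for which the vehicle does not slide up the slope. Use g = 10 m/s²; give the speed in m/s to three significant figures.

At the maximum speed, friction acts down the slope at its limiting value f = μN. Radially (horizontal, toward centre): N sinθ + μN cosθ = mv²/r. Vertically: N cosθ − μN sinθ = mg.
Dividing: v² = r g (sinθ + μcosθ)/(cosθ − μsinθ).
sinθ + μcosθ = 0.5563 + 0.280×0.8310 = 0.7890; cosθ − μsinθ = 0.8310 − 0.280×0.5563 = 0.6752.
v² = 205 × 10.0 × 0.7890/0.6752 = 2395 m²/s², so v = 48.94 m/s.

48.9 m/s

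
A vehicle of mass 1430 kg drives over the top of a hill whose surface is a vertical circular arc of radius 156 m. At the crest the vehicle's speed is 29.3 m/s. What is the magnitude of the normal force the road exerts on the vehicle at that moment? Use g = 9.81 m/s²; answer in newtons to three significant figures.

At the crest the centripetal acceleration points downward (toward the centre of the arc), so mg − N = mv²/r.
N = m(g − v²/r) = 1430 × (9.81 − (29.3)²/156) = 1430 × (9.81 − 5.503) = 1430 × 4.307 = 6159 N.

6160 N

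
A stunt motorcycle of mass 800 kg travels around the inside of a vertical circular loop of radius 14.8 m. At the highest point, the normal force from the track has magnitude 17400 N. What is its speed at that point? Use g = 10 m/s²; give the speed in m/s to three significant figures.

21.7 m/s

At the top, N + mg = mv²/r, so v = √(r(N/m + g)) = √(14.8 × (17400/800 + 10.0)) = √(14.8 × 31.75) = √469.9 = 21.68 m/s.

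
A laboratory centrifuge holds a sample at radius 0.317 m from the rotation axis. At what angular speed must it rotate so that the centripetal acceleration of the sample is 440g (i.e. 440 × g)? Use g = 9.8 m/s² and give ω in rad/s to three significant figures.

117 rad/s

Centripetal acceleration a_c = ω²r. Setting ω²r = 440g:
ω = √(440g / r) = √(440 × 9.8 / 0.317) = √13600 = 116.6 rad/s.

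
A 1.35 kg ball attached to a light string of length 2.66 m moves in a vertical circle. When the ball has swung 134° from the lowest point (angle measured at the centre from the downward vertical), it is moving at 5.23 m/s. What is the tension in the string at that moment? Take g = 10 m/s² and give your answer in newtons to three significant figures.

4.50 N

Take the radial direction toward the centre of the circle as positive. The component of the weight along the string toward the centre is −mg cos φ (φ measured from the bottom), so Newton's second law along the string gives T − mg cos φ = m v²/r.
cos 134° = -0.6947, so T = m(v²/r + g cos φ) = 1.35 × ((5.23)²/2.66 + 10.0 × -0.6947) = 1.35 × (10.28 + (-6.947)) = 1.35 × 3.336 = 4.504 N.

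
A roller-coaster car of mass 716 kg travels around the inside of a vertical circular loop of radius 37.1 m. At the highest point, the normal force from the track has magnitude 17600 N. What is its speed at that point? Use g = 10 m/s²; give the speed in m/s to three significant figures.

At the top, N + mg = mv²/r, so v = √(r(N/m + g)) = √(37.1 × (17600/716 + 10.0)) = √(37.1 × 34.58) = √1283 = 35.82 m/s.

35.8 m/s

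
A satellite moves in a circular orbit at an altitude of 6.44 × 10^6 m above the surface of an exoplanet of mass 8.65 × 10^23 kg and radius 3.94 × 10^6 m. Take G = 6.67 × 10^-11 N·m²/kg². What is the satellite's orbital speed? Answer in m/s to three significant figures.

Orbital radius r = R + h = 3.94 × 10^6 + 6.44 × 10^6 = 1.038 × 10^7 m.
Gravity supplies the centripetal force: G M m / r² = m v² / r, so v = √(GM/r).
v = √(6.67 × 10^-11 × 8.65 × 10^23 / 1.038 × 10^7) = √(5.558 × 10^6) = 2358 m/s.

2360 m/s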